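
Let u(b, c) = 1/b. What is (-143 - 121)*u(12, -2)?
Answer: -22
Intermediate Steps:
(-143 - 121)*u(12, -2) = (-143 - 121)/12 = -264*1/12 = -22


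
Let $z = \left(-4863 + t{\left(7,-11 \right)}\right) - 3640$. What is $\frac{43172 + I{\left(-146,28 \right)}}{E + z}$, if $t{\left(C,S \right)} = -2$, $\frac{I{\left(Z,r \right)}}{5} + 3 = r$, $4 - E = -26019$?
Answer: $\frac{43297}{17518} \approx 2.4716$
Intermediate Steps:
$E = 26023$ ($E = 4 - -26019 = 4 + 26019 = 26023$)
$I{\left(Z,r \right)} = -15 + 5 r$
$z = -8505$ ($z = \left(-4863 - 2\right) - 3640 = -4865 - 3640 = -8505$)
$\frac{43172 + I{\left(-146,28 \right)}}{E + z} = \frac{43172 + \left(-15 + 5 \cdot 28\right)}{26023 - 8505} = \frac{43172 + \left(-15 + 140\right)}{17518} = \left(43172 + 125\right) \frac{1}{17518} = 43297 \cdot \frac{1}{17518} = \frac{43297}{17518}$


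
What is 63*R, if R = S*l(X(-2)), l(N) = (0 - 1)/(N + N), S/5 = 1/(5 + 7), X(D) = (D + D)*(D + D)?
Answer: -105/128 ≈ -0.82031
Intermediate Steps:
X(D) = 4*D² (X(D) = (2*D)*(2*D) = 4*D²)
S = 5/12 (S = 5/(5 + 7) = 5/12 ≈ 0.41667)
l(N) = -1/(2*N)
R = -5/384 (R = 5*(-1/(2*(4*(-2)²)))/12 = 5*(-1/(2*(4*4)))/12 = 5*(-½/16)/12 = 5*(-½*1/16)/12 = (5/12)*(-1/32) = -5/384 ≈ -0.013021)
63*R = 63*(-5/384) = -105/128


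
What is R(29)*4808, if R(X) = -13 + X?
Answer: 76928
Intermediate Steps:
R(29)*4808 = (-13 + 29)*4808 = 16*4808 = 76928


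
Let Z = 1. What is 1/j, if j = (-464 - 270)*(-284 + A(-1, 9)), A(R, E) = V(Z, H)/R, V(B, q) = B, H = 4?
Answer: 1/209190 ≈ 4.7803e-6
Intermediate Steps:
A(R, E) = 1/R
j = 209190 (j = (-464 - 270)*(-284 + 1/(-1)) = -734*(-284 - 1) = -734*(-285) = 209190)
1/j = 1/209190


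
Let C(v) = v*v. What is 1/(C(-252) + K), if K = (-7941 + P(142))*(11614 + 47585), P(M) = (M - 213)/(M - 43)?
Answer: -33/15512580958 ≈ -2.1273e-9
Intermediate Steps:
P(M) = (-213 + M)/(-43 + M)
C(v) = v²
K = -15514676590/33 (K = (-7941 + (-213 + 142)/(-43 + 142))*(11614 + 47585) = (-7941 - 71/99)*59199 = -786230/99*59199 = -15514676590/33 ≈ -4.7014e+8)
1/(C(-252) + K) = 1/((-252)² - 15514676590/33) = 1/(63504 - 15514676590/33) = 1/(-15512580958/33) = -33/15512580958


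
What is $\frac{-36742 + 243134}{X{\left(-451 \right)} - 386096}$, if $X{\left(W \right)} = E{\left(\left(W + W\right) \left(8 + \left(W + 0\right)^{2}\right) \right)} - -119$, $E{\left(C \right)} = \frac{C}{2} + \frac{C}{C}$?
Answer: $- \frac{206392}{92123435} \approx -0.0022404$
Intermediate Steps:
$E{\left(C \right)} = 1 + \frac{C}{2}$ ($E{\left(C \right)} = C \frac{1}{2} + 1 = \frac{C}{2} + 1 = 1 + \frac{C}{2}$)
$X{\left(W \right)} = 120 + W \left(8 + W^{2}\right)$ ($X{\left(W \right)} = \left(1 + \frac{\left(W + W\right) \left(8 + \left(W + 0\right)^{2}\right)}{2}\right) - -119 = \left(1 + \frac{2 W \left(8 + W^{2}\right)}{2}\right) + 119 = \left(1 + W \left(8 + W^{2}\right)\right) + 119 = 120 + W \left(8 + W^{2}\right)$)
$\frac{-36742 + 243134}{X{\left(-451 \right)} - 386096} = \frac{-36742 + 243134}{\left(120 - 451 \left(8 + \left(-451\right)^{2}\right)\right) - 386096} = \frac{206392}{\left(120 - 451 \left(8 + 203401\right)\right) - 386096} = \frac{206392}{\left(120 - 91737459\right) - 386096} = \frac{206392}{-91737339 - 386096} = \frac{206392}{-92123435} = 206392 \left(- \frac{1}{92123435}\right) = - \frac{206392}{92123435}$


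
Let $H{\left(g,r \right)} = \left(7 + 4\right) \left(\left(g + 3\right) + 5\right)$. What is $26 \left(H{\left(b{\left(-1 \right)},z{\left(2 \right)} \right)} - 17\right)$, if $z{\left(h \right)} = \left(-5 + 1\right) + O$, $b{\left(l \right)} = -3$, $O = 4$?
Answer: $988$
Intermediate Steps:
$z{\left(h \right)} = 0$ ($z{\left(h \right)} = \left(-5 + 1\right) + 4 = -4 + 4 = 0$)
$H{\left(g,r \right)} = 88 + 11 g$ ($H{\left(g,r \right)} = 11 \left(\left(3 + g\right) + 5\right) = 11 \left(8 + g\right) = 88 + 11 g$)
$26 \left(H{\left(b{\left(-1 \right)},z{\left(2 \right)} \right)} - 17\right) = 26 \left(\left(88 + 11 \left(-3\right)\right) - 17\right) = 26 \left(\left(88 - 33\right) - 17\right) = 26 \left(55 - 17\right) = 26 \cdot 38 = 988$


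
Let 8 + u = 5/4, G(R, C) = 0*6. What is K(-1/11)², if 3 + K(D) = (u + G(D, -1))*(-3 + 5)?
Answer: 1089/4 ≈ 272.25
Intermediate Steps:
G(R, C) = 0
u = -27/4 (u = -8 + 5/4 = -27/4 ≈ -6.7500)
K(D) = -33/2 (K(D) = -3 + (-27/4 + 0)*(-3 + 5) = -3 - 27/4*2 = -3 - 27/2 = -33/2)
K(-1/11)² = (-33/2)² = 1089/4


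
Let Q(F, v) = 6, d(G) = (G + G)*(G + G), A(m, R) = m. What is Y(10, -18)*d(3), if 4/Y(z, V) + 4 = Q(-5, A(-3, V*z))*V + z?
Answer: -24/17 ≈ -1.4118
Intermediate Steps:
d(G) = 4*G² (d(G) = (2*G)*(2*G) = 4*G²)
Y(z, V) = 4/(-4 + z + 6*V) (Y(z, V) = 4/(-4 + (6*V + z)) = 4/(-4 + (z + 6*V)) = 4/(-4 + z + 6*V))
Y(10, -18)*d(3) = (4/(-4 + 10 + 6*(-18)))*(4*3²) = (4/(-4 + 10 - 108))*(4*9) = (4/(-102))*36 = (4*(-1/102))*36 = -2/51*36 = -24/17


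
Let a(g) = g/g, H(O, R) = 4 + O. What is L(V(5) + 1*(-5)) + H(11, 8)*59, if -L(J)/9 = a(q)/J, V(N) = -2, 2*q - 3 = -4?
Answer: 6204/7 ≈ 886.29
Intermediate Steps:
q = -½ (q = 3/2 + (½)*(-4) = 3/2 - 2 = -½ ≈ -0.50000)
a(g) = 1
L(J) = -9/J
L(V(5) + 1*(-5)) + H(11, 8)*59 = -9/(-2 + 1*(-5)) + (4 + 11)*59 = -9/(-2 - 5) + 15*59 = -9/(-7) + 885 = -9*(-⅐) + 885 = 9/7 + 885 = 6204/7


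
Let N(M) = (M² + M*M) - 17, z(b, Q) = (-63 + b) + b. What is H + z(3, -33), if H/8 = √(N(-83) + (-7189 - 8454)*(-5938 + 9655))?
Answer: -57 + 72*I*√717670 ≈ -57.0 + 60995.0*I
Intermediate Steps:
z(b, Q) = -63 + 2*b
N(M) = -17 + 2*M² (N(M) = (M² + M²) - 17 = 2*M² - 17 = -17 + 2*M²)
H = 72*I*√717670 (H = 8*√((-17 + 2*(-83)²) + (-7189 - 8454)*(-5938 + 9655)) = 8*√((-17 + 2*6889) - 15643*3717) = 8*√((-17 + 13778) - 58145031) = 8*√(13761 - 58145031) = 8*√(-58131270) = 8*(9*I*√717670) = 72*I*√717670 ≈ 60995.0*I)
H + z(3, -33) = 72*I*√717670 + (-63 + 2*3) = 72*I*√717670 + (-63 + 6) = 72*I*√717670 - 57 = -57 + 72*I*√717670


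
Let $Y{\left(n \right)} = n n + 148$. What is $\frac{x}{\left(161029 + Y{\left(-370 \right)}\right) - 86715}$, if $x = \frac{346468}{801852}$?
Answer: $\frac{86617}{42370260606} \approx 2.0443 \cdot 10^{-6}$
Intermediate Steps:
$x = \frac{86617}{200463}$ ($x = 346468 \cdot \frac{1}{801852} = \frac{86617}{200463} \approx 0.43208$)
$Y{\left(n \right)} = 148 + n^{2}$ ($Y{\left(n \right)} = n^{2} + 148 = 148 + n^{2}$)
$\frac{x}{\left(161029 + Y{\left(-370 \right)}\right) - 86715} = \frac{86617}{200463 \left(\left(161029 + \left(148 + \left(-370\right)^{2}\right)\right) - 86715\right)} = \frac{86617}{200463 \left(\left(161029 + \left(148 + 136900\right)\right) - 86715\right)} = \frac{86617}{200463 \left(\left(161029 + 137048\right) - 86715\right)} = \frac{86617}{200463 \left(298077 - 86715\right)} = \frac{86617}{200463 \cdot 211362} = \frac{86617}{200463} \cdot \frac{1}{211362} = \frac{86617}{42370260606}$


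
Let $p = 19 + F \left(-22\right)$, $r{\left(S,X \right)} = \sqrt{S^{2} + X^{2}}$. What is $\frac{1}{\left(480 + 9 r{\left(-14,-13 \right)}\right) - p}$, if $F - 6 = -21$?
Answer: $- \frac{131}{12404} + \frac{9 \sqrt{365}}{12404} \approx 0.0033009$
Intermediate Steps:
$F = -15$ ($F = 6 - 21 = -15$)
$p = 349$ ($p = 19 - -330 = 19 + 330 = 349$)
$\frac{1}{\left(480 + 9 r{\left(-14,-13 \right)}\right) - p} = \frac{1}{\left(480 + 9 \sqrt{\left(-14\right)^{2} + \left(-13\right)^{2}}\right) - 349} = \frac{1}{\left(480 + 9 \sqrt{196 + 169}\right) - 349} = \frac{1}{\left(480 + 9 \sqrt{365}\right) - 349} = \frac{1}{131 + 9 \sqrt{365}}$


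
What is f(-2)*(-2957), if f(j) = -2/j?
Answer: -2957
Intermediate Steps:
f(-2)*(-2957) = -2/(-2)*(-2957) = -2*(-½)*(-2957) = 1*(-2957) = -2957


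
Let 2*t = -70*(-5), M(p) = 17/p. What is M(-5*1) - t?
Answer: -892/5 ≈ -178.40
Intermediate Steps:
t = 175 (t = (-70*(-5))/2 = (1/2)*350 = 175)
M(-5*1) - t = 17/((-5*1)) - 1*175 = 17/(-5) - 175 = 17*(-1/5) - 175 = -17/5 - 175 = -892/5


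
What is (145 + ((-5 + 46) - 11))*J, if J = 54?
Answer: 9450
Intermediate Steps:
(145 + ((-5 + 46) - 11))*J = (145 + ((-5 + 46) - 11))*54 = (145 + (41 - 11))*54 = (145 + 30)*54 = 175*54 = 9450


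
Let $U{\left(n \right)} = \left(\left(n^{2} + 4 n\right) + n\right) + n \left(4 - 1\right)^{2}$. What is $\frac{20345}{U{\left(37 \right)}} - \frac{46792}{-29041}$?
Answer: $\frac{679135649}{54800367} \approx 12.393$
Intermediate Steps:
$U{\left(n \right)} = n^{2} + 14 n$ ($U{\left(n \right)} = \left(n^{2} + 5 n\right) + n 3^{2} = \left(n^{2} + 5 n\right) + n 9 = \left(n^{2} + 5 n\right) + 9 n = n^{2} + 14 n$)
$\frac{20345}{U{\left(37 \right)}} - \frac{46792}{-29041} = \frac{20345}{37 \left(14 + 37\right)} - \frac{46792}{-29041} = \frac{20345}{37 \cdot 51} - - \frac{46792}{29041} = \frac{20345}{1887} + \frac{46792}{29041} = \frac{679135649}{54800367}$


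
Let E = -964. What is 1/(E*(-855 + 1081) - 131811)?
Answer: -1/349675 ≈ -2.8598e-6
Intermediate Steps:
1/(E*(-855 + 1081) - 131811) = 1/(-964*(-855 + 1081) - 131811) = 1/(-964*226 - 131811) = 1/(-217864 - 131811) = 1/(-349675) = -1/349675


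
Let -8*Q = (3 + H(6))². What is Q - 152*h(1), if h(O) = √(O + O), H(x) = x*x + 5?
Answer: -242 - 152*√2 ≈ -456.96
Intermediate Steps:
H(x) = 5 + x² (H(x) = x² + 5 = 5 + x²)
h(O) = √2*√O (h(O) = √(2*O) = √2*√O)
Q = -242 (Q = -(3 + (5 + 6²))²/8 = -(3 + (5 + 36))²/8 = -(3 + 41)²/8 = -⅛*44² = -⅛*1936 = -242)
Q - 152*h(1) = -242 - 152*√2*√1 = -242 - 152*√2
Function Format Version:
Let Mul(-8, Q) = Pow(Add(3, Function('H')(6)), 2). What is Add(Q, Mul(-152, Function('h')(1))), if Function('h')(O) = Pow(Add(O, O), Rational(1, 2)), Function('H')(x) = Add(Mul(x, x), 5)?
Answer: Add(-242, Mul(-152, Pow(2, Rational(1, 2)))) ≈ -456.96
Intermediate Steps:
Function('H')(x) = Add(5, Pow(x, 2)) (Function('H')(x) = Add(Pow(x, 2), 5) = Add(5, Pow(x, 2)))
Function('h')(O) = Mul(Pow(2, Rational(1, 2)), Pow(O, Rational(1, 2))) (Function('h')(O) = Pow(Mul(2, O), Rational(1, 2)) = Mul(Pow(2, Rational(1, 2)), Pow(O, Rational(1, 2))))
Q = -242 (Q = Mul(Rational(-1, 8), Pow(Add(3, Add(5, Pow(6, 2))), 2)) = Mul(Rational(-1, 8), Pow(Add(3, Add(5, 36)), 2)) = Mul(Rational(-1, 8), Pow(Add(3, 41), 2)) = Mul(Rational(-1, 8), Pow(44, 2)) = Mul(Rational(-1, 8), 1936) = -242)
Add(Q, Mul(-152, Function('h')(1))) = Add(-242, Mul(-152, Mul(Pow(2, Rational(1, 2)), Pow(1, Rational(1, 2))))) = Add(-242, Mul(-152, Mul(Pow(2, Rational(1, 2)), 1))) = Add(-242, Mul(-152, Pow(2, Rational(1, 2))))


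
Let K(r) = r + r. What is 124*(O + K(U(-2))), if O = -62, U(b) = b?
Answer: -8184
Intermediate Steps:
K(r) = 2*r
124*(O + K(U(-2))) = 124*(-62 + 2*(-2)) = 124*(-62 - 4) = 124*(-66) = -8184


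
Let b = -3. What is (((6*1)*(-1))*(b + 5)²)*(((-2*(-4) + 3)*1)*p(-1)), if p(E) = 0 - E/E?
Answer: 264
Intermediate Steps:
p(E) = -1 (p(E) = 0 - 1*1 = 0 - 1 = -1)
(((6*1)*(-1))*(b + 5)²)*(((-2*(-4) + 3)*1)*p(-1)) = (((6*1)*(-1))*(-3 + 5)²)*(((-2*(-4) + 3)*1)*(-1)) = ((6*(-1))*2²)*(((8 + 3)*1)*(-1)) = (-6*4)*((11*1)*(-1)) = -264*(-1) = -24*(-11) = 264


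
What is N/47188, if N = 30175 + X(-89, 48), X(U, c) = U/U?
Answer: 7544/11797 ≈ 0.63948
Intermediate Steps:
X(U, c) = 1
N = 30176 (N = 30175 + 1 = 30176)
N/47188 = 30176/47188 = 30176*(1/47188) = 7544/11797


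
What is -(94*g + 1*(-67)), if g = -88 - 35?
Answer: 11629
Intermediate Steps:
g = -123
-(94*g + 1*(-67)) = -(94*(-123) + 1*(-67)) = -(-11562 - 67) = -1*(-11629) = 11629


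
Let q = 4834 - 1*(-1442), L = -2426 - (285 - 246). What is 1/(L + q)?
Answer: 1/3811 ≈ 0.00026240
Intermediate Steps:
L = -2465 (L = -2426 - 1*39 = -2426 - 39 = -2465)
q = 6276 (q = 4834 + 1442 = 6276)
1/(L + q) = 1/(-2465 + 6276) = 1/3811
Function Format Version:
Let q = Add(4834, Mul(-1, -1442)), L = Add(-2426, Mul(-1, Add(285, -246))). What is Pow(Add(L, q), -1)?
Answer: Rational(1, 3811) ≈ 0.00026240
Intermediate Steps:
L = -2465 (L = Add(-2426, Mul(-1, 39)) = Add(-2426, -39) = -2465)
q = 6276 (q = Add(4834, 1442) = 6276)
Pow(Add(L, q), -1) = Pow(Add(-2465, 6276), -1) = Pow(3811, -1) = Rational(1, 3811)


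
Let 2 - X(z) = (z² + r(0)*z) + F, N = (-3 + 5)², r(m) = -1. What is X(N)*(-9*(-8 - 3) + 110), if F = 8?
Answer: -3762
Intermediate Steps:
N = 4 (N = 2² = 4)
X(z) = -6 + z - z² (X(z) = 2 - ((z² - z) + 8) = 2 - (8 + z² - z) = 2 + (-8 + z - z²) = -6 + z - z²)
X(N)*(-9*(-8 - 3) + 110) = (-6 + 4 - 1*4²)*(-9*(-8 - 3) + 110) = (-6 + 4 - 1*16)*(-9*(-11) + 110) = (-6 + 4 - 16)*(99 + 110) = -18*209 = -3762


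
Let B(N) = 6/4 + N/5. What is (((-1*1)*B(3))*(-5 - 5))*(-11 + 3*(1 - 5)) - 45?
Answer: -528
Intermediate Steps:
B(N) = 3/2 + N/5 (B(N) = 6*(¼) + N*(⅕) = 3/2 + N/5)
(((-1*1)*B(3))*(-5 - 5))*(-11 + 3*(1 - 5)) - 45 = (((-1*1)*(3/2 + (⅕)*3))*(-5 - 5))*(-11 + 3*(1 - 5)) - 45 = (-(3/2 + ⅗)*(-10))*(-11 + 3*(-4)) - 45 = (-1*21/10*(-10))*(-11 - 12) - 45 = -21/10*(-10)*(-23) - 45 = 21*(-23) - 45 = -483 - 45 = -528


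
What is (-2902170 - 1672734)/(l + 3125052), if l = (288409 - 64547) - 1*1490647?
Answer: -4574904/1858267 ≈ -2.4619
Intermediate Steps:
l = -1266785 (l = 223862 - 1490647 = -1266785)
(-2902170 - 1672734)/(l + 3125052) = (-2902170 - 1672734)/(-1266785 + 3125052) = -4574904/1858267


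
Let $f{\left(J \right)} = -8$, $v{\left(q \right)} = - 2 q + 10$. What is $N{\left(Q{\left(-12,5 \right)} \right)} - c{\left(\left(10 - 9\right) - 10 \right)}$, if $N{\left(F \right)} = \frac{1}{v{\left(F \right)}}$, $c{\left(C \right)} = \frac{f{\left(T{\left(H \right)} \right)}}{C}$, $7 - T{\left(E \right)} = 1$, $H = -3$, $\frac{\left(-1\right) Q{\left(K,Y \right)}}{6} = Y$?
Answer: $- \frac{551}{630} \approx -0.8746$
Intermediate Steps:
$v{\left(q \right)} = 10 - 2 q$
$Q{\left(K,Y \right)} = - 6 Y$
$T{\left(E \right)} = 6$ ($T{\left(E \right)} = 7 - 1 = 6$)
$c{\left(C \right)} = - \frac{8}{C}$
$N{\left(F \right)} = \frac{1}{10 - 2 F}$
$N{\left(Q{\left(-12,5 \right)} \right)} - c{\left(\left(10 - 9\right) - 10 \right)} = - \frac{1}{-10 + 2 \left(\left(-6\right) 5\right)} - - \frac{8}{\left(10 - 9\right) - 10} = - \frac{1}{-10 + 2 \left(-30\right)} - - \frac{8}{1 - 10} = - \frac{1}{-10 - 60} - - \frac{8}{-9} = - \frac{1}{-70} - \left(-8\right) \left(- \frac{1}{9}\right) = \left(-1\right) \left(- \frac{1}{70}\right) - \frac{8}{9} = \frac{1}{70} - \frac{8}{9} = - \frac{551}{630}$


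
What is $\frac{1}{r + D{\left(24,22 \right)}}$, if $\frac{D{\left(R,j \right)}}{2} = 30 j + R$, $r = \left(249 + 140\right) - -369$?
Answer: $\frac{1}{2126} \approx 0.00047037$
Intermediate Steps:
$r = 758$ ($r = 389 + 369 = 758$)
$D{\left(R,j \right)} = 2 R + 60 j$ ($D{\left(R,j \right)} = 2 \left(30 j + R\right) = 2 \left(R + 30 j\right) = 2 R + 60 j$)
$\frac{1}{r + D{\left(24,22 \right)}} = \frac{1}{758 + \left(2 \cdot 24 + 60 \cdot 22\right)} = \frac{1}{758 + \left(48 + 1320\right)} = \frac{1}{758 + 1368} = \frac{1}{2126}$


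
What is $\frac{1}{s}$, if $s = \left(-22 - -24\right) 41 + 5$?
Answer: $\frac{1}{87} \approx 0.011494$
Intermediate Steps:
$s = 87$ ($s = \left(-22 + 24\right) 41 + 5 = 2 \cdot 41 + 5 = 82 + 5 = 87$)
$\frac{1}{s} = \frac{1}{87}$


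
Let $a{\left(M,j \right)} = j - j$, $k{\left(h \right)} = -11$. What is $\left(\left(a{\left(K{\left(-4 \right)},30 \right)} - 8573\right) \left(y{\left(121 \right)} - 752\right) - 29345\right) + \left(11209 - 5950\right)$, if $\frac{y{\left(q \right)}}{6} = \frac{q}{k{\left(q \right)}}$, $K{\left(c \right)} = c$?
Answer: $6988628$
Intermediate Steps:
$y{\left(q \right)} = - \frac{6 q}{11}$ ($y{\left(q \right)} = 6 \frac{q}{-11} = 6 q \left(- \frac{1}{11}\right) = 6 \left(- \frac{q}{11}\right) = - \frac{6 q}{11}$)
$a{\left(M,j \right)} = 0$
$\left(\left(a{\left(K{\left(-4 \right)},30 \right)} - 8573\right) \left(y{\left(121 \right)} - 752\right) - 29345\right) + \left(11209 - 5950\right) = \left(\left(0 - 8573\right) \left(\left(- \frac{6}{11}\right) 121 - 752\right) - 29345\right) + \left(11209 - 5950\right) = \left(- 8573 \left(-66 - 752\right) - 29345\right) + \left(11209 - 5950\right) = \left(\left(-8573\right) \left(-818\right) - 29345\right) + 5259 = \left(7012714 - 29345\right) + 5259 = 6983369 + 5259 = 6988628$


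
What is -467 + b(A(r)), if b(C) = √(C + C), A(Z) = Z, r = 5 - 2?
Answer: -467 + √6 ≈ -464.55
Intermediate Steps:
r = 3
b(C) = √2*√C (b(C) = √(2*C) = √2*√C)
-467 + b(A(r)) = -467 + √2*√3 = -467 + √6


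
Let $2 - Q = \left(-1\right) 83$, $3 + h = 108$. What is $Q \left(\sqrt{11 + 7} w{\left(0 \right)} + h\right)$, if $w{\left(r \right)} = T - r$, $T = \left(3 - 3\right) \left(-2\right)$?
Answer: $8925$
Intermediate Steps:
$h = 105$ ($h = -3 + 108 = 105$)
$Q = 85$ ($Q = 2 - \left(-1\right) 83 = 2 - -83 = 2 + 83 = 85$)
$T = 0$ ($T = 0 \left(-2\right) = 0$)
$w{\left(r \right)} = - r$ ($w{\left(r \right)} = 0 - r = - r$)
$Q \left(\sqrt{11 + 7} w{\left(0 \right)} + h\right) = 85 \left(\sqrt{11 + 7} \left(\left(-1\right) 0\right) + 105\right) = 85 \left(\sqrt{18} \cdot 0 + 105\right) = 85 \left(3 \sqrt{2} \cdot 0 + 105\right) = 85 \left(0 + 105\right) = 85 \cdot 105 = 8925$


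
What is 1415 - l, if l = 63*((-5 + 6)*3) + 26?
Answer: 1200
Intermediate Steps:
l = 215 (l = 63*(1*3) + 26 = 63*3 + 26 = 189 + 26 = 215)
1415 - l = 1415 - 1*215 = 1415 - 215 = 1200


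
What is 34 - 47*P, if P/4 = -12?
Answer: 2290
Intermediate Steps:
P = -48 (P = 4*(-12) = -48)
34 - 47*P = 34 - 47*(-48) = 34 + 2256 = 2290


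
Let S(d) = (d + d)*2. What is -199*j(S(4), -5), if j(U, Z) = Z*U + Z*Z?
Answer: 10945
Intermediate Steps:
S(d) = 4*d (S(d) = (2*d)*2 = 4*d)
j(U, Z) = Z**2 + U*Z (j(U, Z) = U*Z + Z**2 = Z**2 + U*Z)
-199*j(S(4), -5) = -(-995)*(4*4 - 5) = -(-995)*(16 - 5) = -(-995)*11 = -199*(-55) = 10945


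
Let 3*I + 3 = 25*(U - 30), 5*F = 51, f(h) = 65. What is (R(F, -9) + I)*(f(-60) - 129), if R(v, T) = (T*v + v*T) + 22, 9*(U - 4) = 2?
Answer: 3260864/135 ≈ 24155.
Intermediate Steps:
U = 38/9 (U = 4 + (⅑)*2 = 4 + 2/9 = 38/9 ≈ 4.2222)
F = 51/5 (F = (⅕)*51 = 51/5 ≈ 10.200)
R(v, T) = 22 + 2*T*v (R(v, T) = (T*v + T*v) + 22 = 2*T*v + 22 = 22 + 2*T*v)
I = -5827/27 (I = -1 + (25*(38/9 - 30))/3 = -1 + (25*(-232/9))/3 = -1 + (⅓)*(-5800/9) = -1 - 5800/27 = -5827/27 ≈ -215.81)
(R(F, -9) + I)*(f(-60) - 129) = ((22 + 2*(-9)*(51/5)) - 5827/27)*(65 - 129) = ((22 - 918/5) - 5827/27)*(-64) = (-808/5 - 5827/27)*(-64) = -50951/135*(-64) = 3260864/135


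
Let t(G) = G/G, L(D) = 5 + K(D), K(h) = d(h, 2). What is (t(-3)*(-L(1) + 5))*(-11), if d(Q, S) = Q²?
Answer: 11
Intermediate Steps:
K(h) = h²
L(D) = 5 + D²
t(G) = 1
(t(-3)*(-L(1) + 5))*(-11) = (1*(-(5 + 1²) + 5))*(-11) = (1*(-(5 + 1) + 5))*(-11) = (1*(-1*6 + 5))*(-11) = (1*(-6 + 5))*(-11) = (1*(-1))*(-11) = -1*(-11) = 11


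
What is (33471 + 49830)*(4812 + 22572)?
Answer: 2281114584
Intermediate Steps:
(33471 + 49830)*(4812 + 22572) = 83301*27384 = 2281114584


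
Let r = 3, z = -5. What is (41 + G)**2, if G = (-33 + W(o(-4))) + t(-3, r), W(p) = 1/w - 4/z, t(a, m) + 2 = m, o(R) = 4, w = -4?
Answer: 36481/400 ≈ 91.203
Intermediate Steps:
t(a, m) = -2 + m
W(p) = 11/20 (W(p) = 1/(-4) - 4/(-5) = 1*(-1/4) - 4*(-1/5) = -1/4 + 4/5 = 11/20)
G = -629/20 (G = (-33 + 11/20) + (-2 + 3) = -649/20 + 1 = -629/20 ≈ -31.450)
(41 + G)**2 = (41 - 629/20)**2 = (191/20)**2 = 36481/400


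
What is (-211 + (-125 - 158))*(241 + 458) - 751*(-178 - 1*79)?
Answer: -152299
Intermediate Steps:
(-211 + (-125 - 158))*(241 + 458) - 751*(-178 - 1*79) = (-211 - 283)*699 - 751*(-178 - 79) = -494*699 - 751*(-257) = -345306 + 193007 = -152299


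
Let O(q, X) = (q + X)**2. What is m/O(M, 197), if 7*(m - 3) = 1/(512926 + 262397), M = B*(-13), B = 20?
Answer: 16281784/21540798909 ≈ 0.00075586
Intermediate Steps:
M = -260 (M = 20*(-13) = -260)
O(q, X) = (X + q)**2
m = 16281784/5427261 (m = 3 + 1/(7*(512926 + 262397)) = 3 + (1/7)/775323 = 3 + (1/7)*(1/775323) = 3 + 1/5427261 = 16281784/5427261 ≈ 3.0000)
m/O(M, 197) = 16281784/(5427261*((197 - 260)**2)) = 16281784/(5427261*((-63)**2)) = (16281784/5427261)/3969 = (16281784/5427261)*(1/3969) = 16281784/21540798909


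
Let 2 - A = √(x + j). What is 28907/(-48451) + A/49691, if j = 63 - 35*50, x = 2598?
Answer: -1436320835/2407578641 - √911/49691 ≈ -0.59719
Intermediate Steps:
j = -1687 (j = 63 - 1750 = -1687)
A = 2 - √911 (A = 2 - √(2598 - 1687) = 2 - √911 ≈ -28.183)
28907/(-48451) + A/49691 = 28907/(-48451) + (2 - √911)/49691 = 28907*(-1/48451) + (2 - √911)*(1/49691) = -28907/48451 + (2/49691 - √911/49691) = -1436320835/2407578641 - √911/49691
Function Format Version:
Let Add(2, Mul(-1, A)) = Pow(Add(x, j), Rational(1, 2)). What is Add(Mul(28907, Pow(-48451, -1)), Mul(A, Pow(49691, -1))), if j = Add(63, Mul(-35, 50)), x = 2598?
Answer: Add(Rational(-1436320835, 2407578641), Mul(Rational(-1, 49691), Pow(911, Rational(1, 2)))) ≈ -0.59719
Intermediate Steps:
j = -1687 (j = Add(63, -1750) = -1687)
A = Add(2, Mul(-1, Pow(911, Rational(1, 2)))) (A = Add(2, Mul(-1, Pow(Add(2598, -1687), Rational(1, 2)))) = Add(2, Mul(-1, Pow(911, Rational(1, 2)))) ≈ -28.183)
Add(Mul(28907, Pow(-48451, -1)), Mul(A, Pow(49691, -1))) = Add(Mul(28907, Pow(-48451, -1)), Mul(Add(2, Mul(-1, Pow(911, Rational(1, 2)))), Pow(49691, -1))) = Add(Mul(28907, Rational(-1, 48451)), Mul(Add(2, Mul(-1, Pow(911, Rational(1, 2)))), Rational(1, 49691))) = Add(Rational(-28907, 48451), Add(Rational(2, 49691), Mul(Rational(-1, 49691), Pow(911, Rational(1, 2))))) = Add(Rational(-1436320835, 2407578641), Mul(Rational(-1, 49691), Pow(911, Rational(1, 2))))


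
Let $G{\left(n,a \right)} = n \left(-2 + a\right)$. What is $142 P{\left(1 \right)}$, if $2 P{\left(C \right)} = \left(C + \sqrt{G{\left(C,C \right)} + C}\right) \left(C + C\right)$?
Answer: $142$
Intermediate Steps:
$P{\left(C \right)} = C \left(C + \sqrt{C + C \left(-2 + C\right)}\right)$ ($P{\left(C \right)} = \frac{\left(C + \sqrt{C \left(-2 + C\right) + C}\right) \left(C + C\right)}{2} = \frac{\left(C + \sqrt{C + C \left(-2 + C\right)}\right) 2 C}{2} = \frac{2 C \left(C + \sqrt{C + C \left(-2 + C\right)}\right)}{2} = C \left(C + \sqrt{C + C \left(-2 + C\right)}\right)$)
$142 P{\left(1 \right)} = 142 \cdot 1 \left(1 + \sqrt{1 \left(-1 + 1\right)}\right) = 142 \cdot 1 \left(1 + \sqrt{1 \cdot 0}\right) = 142 \cdot 1 \left(1 + \sqrt{0}\right) = 142 \cdot 1 \left(1 + 0\right) = 142 \cdot 1 \cdot 1 = 142 \cdot 1 = 142$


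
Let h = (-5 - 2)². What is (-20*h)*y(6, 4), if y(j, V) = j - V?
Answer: -1960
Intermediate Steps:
h = 49 (h = (-7)² = 49)
(-20*h)*y(6, 4) = (-20*49)*(6 - 1*4) = -980*(6 - 4) = -980*2 = -1960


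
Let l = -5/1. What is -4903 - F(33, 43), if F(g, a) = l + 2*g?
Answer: -4964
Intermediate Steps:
l = -5 (l = -5*1 = -5)
F(g, a) = -5 + 2*g
-4903 - F(33, 43) = -4903 - (-5 + 2*33) = -4903 - (-5 + 66) = -4903 - 1*61 = -4903 - 61 = -4964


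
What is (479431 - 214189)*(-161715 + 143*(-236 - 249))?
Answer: -61289468940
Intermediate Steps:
(479431 - 214189)*(-161715 + 143*(-236 - 249)) = 265242*(-161715 + 143*(-485)) = 265242*(-161715 - 69355) = 265242*(-231070) = -61289468940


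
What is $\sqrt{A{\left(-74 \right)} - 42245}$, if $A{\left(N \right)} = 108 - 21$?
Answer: $i \sqrt{42158} \approx 205.32 i$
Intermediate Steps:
$A{\left(N \right)} = 87$ ($A{\left(N \right)} = 108 - 21 = 87$)
$\sqrt{A{\left(-74 \right)} - 42245} = \sqrt{87 - 42245} = \sqrt{-42158} = i \sqrt{42158}$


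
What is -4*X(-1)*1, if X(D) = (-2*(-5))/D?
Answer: 40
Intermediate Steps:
X(D) = 10/D
-4*X(-1)*1 = -40/(-1)*1 = -40*(-1)*1 = -4*(-10)*1 = 40*1 = 40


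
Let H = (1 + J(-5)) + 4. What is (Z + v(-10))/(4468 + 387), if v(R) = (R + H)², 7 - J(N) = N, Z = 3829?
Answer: 3878/4855 ≈ 0.79876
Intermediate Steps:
J(N) = 7 - N
H = 17 (H = (1 + (7 - 1*(-5))) + 4 = (1 + (7 + 5)) + 4 = (1 + 12) + 4 = 13 + 4 = 17)
v(R) = (17 + R)² (v(R) = (R + 17)² = (17 + R)²)
(Z + v(-10))/(4468 + 387) = (3829 + (17 - 10)²)/(4468 + 387) = (3829 + 7²)/4855 = (3829 + 49)*(1/4855) = 3878*(1/4855) = 3878/4855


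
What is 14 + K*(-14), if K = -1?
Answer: 28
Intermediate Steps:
14 + K*(-14) = 14 - 1*(-14) = 14 + 14 = 28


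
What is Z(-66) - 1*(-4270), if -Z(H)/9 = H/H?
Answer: 4261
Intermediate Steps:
Z(H) = -9 (Z(H) = -9*H/H = -9*1 = -9)
Z(-66) - 1*(-4270) = -9 - 1*(-4270) = -9 + 4270 = 4261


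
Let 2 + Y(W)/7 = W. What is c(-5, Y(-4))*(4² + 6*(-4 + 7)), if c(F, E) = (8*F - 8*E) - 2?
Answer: 9996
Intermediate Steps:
Y(W) = -14 + 7*W
c(F, E) = -2 - 8*E + 8*F (c(F, E) = (-8*E + 8*F) - 2 = -2 - 8*E + 8*F)
c(-5, Y(-4))*(4² + 6*(-4 + 7)) = (-2 - 8*(-14 + 7*(-4)) + 8*(-5))*(4² + 6*(-4 + 7)) = (-2 - 8*(-14 - 28) - 40)*(16 + 6*3) = (-2 - 8*(-42) - 40)*(16 + 18) = (-2 + 336 - 40)*34 = 294*34 = 9996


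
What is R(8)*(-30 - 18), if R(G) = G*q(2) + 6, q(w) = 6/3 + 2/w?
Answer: -1440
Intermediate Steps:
q(w) = 2 + 2/w (q(w) = 6*(⅓) + 2/w = 2 + 2/w)
R(G) = 6 + 3*G (R(G) = G*(2 + 2/2) + 6 = G*(2 + 2*(½)) + 6 = G*(2 + 1) + 6 = G*3 + 6 = 3*G + 6 = 6 + 3*G)
R(8)*(-30 - 18) = (6 + 3*8)*(-30 - 18) = (6 + 24)*(-48) = 30*(-48) = -1440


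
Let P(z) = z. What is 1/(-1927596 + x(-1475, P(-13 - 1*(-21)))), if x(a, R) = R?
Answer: -1/1927588 ≈ -5.1878e-7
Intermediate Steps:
1/(-1927596 + x(-1475, P(-13 - 1*(-21)))) = 1/(-1927596 + (-13 - 1*(-21))) = 1/(-1927596 + (-13 + 21)) = 1/(-1927596 + 8) = 1/(-1927588) = -1/1927588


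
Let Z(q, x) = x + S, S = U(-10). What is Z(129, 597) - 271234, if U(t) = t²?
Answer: -270537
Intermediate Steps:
S = 100 (S = (-10)² = 100)
Z(q, x) = 100 + x (Z(q, x) = x + 100 = 100 + x)
Z(129, 597) - 271234 = (100 + 597) - 271234 = 697 - 271234 = -270537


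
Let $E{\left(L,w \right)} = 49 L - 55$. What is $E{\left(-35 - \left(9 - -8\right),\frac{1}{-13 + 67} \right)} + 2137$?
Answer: $-466$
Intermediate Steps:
$E{\left(L,w \right)} = -55 + 49 L$
$E{\left(-35 - \left(9 - -8\right),\frac{1}{-13 + 67} \right)} + 2137 = \left(-55 + 49 \left(-35 - \left(9 - -8\right)\right)\right) + 2137 = \left(-55 + 49 \left(-35 - \left(9 + 8\right)\right)\right) + 2137 = \left(-55 + 49 \left(-35 - 17\right)\right) + 2137 = \left(-55 + 49 \left(-52\right)\right) + 2137 = \left(-55 - 2548\right) + 2137 = -2603 + 2137 = -466$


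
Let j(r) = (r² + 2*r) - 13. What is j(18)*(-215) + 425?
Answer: -74180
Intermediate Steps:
j(r) = -13 + r² + 2*r
j(18)*(-215) + 425 = (-13 + 18² + 2*18)*(-215) + 425 = (-13 + 324 + 36)*(-215) + 425 = 347*(-215) + 425 = -74605 + 425 = -74180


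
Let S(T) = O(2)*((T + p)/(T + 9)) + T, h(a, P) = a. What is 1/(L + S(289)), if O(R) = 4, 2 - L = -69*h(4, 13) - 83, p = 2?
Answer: 149/97432 ≈ 0.0015293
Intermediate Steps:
L = 361 (L = 2 - (-69*4 - 83) = 2 - (-276 - 83) = 2 - 1*(-359) = 2 + 359 = 361)
S(T) = T + 4*(2 + T)/(9 + T) (S(T) = 4*((T + 2)/(T + 9)) + T = 4*((2 + T)/(9 + T)) + T = 4*(2 + T)/(9 + T) + T = T + 4*(2 + T)/(9 + T))
1/(L + S(289)) = 1/(361 + (8 + 289² + 13*289)/(9 + 289)) = 1/(361 + (8 + 83521 + 3757)/298) = 1/(361 + (1/298)*87286) = 1/(361 + 43643/149) = 1/(97432/149) = 149/97432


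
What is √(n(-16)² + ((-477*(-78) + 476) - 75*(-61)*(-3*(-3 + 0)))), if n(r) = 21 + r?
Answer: √78882 ≈ 280.86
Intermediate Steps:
√(n(-16)² + ((-477*(-78) + 476) - 75*(-61)*(-3*(-3 + 0)))) = √((21 - 16)² + ((-477*(-78) + 476) - 75*(-61)*(-3*(-3 + 0)))) = √(5² + ((37206 + 476) - (-4575)*(-3*(-3)))) = √(25 + (37682 - (-4575)*9)) = √(25 + (37682 - 1*(-41175))) = √(25 + (37682 + 41175)) = √(25 + 78857) = √78882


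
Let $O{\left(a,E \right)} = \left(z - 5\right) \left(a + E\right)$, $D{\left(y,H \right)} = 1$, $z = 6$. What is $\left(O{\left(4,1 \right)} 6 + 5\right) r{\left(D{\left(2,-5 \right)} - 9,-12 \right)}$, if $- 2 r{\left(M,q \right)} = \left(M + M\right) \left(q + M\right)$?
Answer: $-5600$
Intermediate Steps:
$O{\left(a,E \right)} = E + a$ ($O{\left(a,E \right)} = \left(6 - 5\right) \left(a + E\right) = 1 \left(E + a\right) = E + a$)
$r{\left(M,q \right)} = - M \left(M + q\right)$ ($r{\left(M,q \right)} = - \frac{\left(M + M\right) \left(q + M\right)}{2} = - \frac{2 M \left(M + q\right)}{2} = - M \left(M + q\right)$)
$\left(O{\left(4,1 \right)} 6 + 5\right) r{\left(D{\left(2,-5 \right)} - 9,-12 \right)} = \left(\left(1 + 4\right) 6 + 5\right) \left(- \left(1 - 9\right) \left(\left(1 - 9\right) - 12\right)\right) = \left(5 \cdot 6 + 5\right) \left(- \left(1 - 9\right) \left(\left(1 - 9\right) - 12\right)\right) = \left(30 + 5\right) \left(\left(-1\right) \left(-8\right) \left(-8 - 12\right)\right) = 35 \left(\left(-1\right) \left(-8\right) \left(-20\right)\right) = 35 \left(-160\right) = -5600$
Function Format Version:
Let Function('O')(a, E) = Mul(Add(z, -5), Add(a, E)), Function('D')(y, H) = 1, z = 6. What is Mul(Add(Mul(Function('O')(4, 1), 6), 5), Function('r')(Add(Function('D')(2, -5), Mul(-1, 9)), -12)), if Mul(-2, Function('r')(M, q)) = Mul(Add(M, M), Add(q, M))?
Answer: -5600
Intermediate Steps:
Function('O')(a, E) = Add(E, a) (Function('O')(a, E) = Mul(Add(6, -5), Add(a, E)) = Mul(1, Add(E, a)) = Add(E, a))
Function('r')(M, q) = Mul(-1, M, Add(M, q)) (Function('r')(M, q) = Mul(Rational(-1, 2), Mul(Add(M, M), Add(q, M))) = Mul(Rational(-1, 2), Mul(Mul(2, M), Add(M, q))) = Mul(Rational(-1, 2), Mul(2, M, Add(M, q))) = Mul(-1, M, Add(M, q)))
Mul(Add(Mul(Function('O')(4, 1), 6), 5), Function('r')(Add(Function('D')(2, -5), Mul(-1, 9)), -12)) = Mul(Add(Mul(Add(1, 4), 6), 5), Mul(-1, Add(1, Mul(-1, 9)), Add(Add(1, Mul(-1, 9)), -12))) = Mul(Add(Mul(5, 6), 5), Mul(-1, Add(1, -9), Add(Add(1, -9), -12))) = Mul(Add(30, 5), Mul(-1, -8, Add(-8, -12))) = Mul(35, Mul(-1, -8, -20)) = Mul(35, -160) = -5600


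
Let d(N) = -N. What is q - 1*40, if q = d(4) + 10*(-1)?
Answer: -54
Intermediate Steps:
q = -14 (q = -1*4 + 10*(-1) = -4 - 10 = -14)
q - 1*40 = -14 - 1*40 = -14 - 40 = -54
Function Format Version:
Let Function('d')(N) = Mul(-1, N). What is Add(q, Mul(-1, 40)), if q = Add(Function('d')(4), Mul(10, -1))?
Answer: -54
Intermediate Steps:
q = -14 (q = Add(Mul(-1, 4), Mul(10, -1)) = Add(-4, -10) = -14)
Add(q, Mul(-1, 40)) = Add(-14, Mul(-1, 40)) = Add(-14, -40) = -54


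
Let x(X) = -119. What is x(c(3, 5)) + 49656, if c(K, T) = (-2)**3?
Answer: 49537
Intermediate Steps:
c(K, T) = -8
x(c(3, 5)) + 49656 = -119 + 49656 = 49537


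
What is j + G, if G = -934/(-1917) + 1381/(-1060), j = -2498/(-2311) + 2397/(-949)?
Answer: -10073967468143/4456502310780 ≈ -2.2605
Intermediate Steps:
j = -3168865/2193139 (j = -2498*(-1/2311) + 2397*(-1/949) = 2498/2311 - 2397/949 = -3168865/2193139 ≈ -1.4449)
G = -1657337/2032020 (G = -934*(-1/1917) + 1381*(-1/1060) = 934/1917 - 1381/1060 = -1657337/2032020 ≈ -0.81561)
j + G = -3168865/2193139 - 1657337/2032020 = -10073967468143/4456502310780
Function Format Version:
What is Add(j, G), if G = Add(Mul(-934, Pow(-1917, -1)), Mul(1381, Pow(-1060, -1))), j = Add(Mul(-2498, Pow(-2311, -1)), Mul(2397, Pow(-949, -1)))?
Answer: Rational(-10073967468143, 4456502310780) ≈ -2.2605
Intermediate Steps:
j = Rational(-3168865, 2193139) (j = Add(Mul(-2498, Rational(-1, 2311)), Mul(2397, Rational(-1, 949))) = Add(Rational(2498, 2311), Rational(-2397, 949)) = Rational(-3168865, 2193139) ≈ -1.4449)
G = Rational(-1657337, 2032020) (G = Add(Mul(-934, Rational(-1, 1917)), Mul(1381, Rational(-1, 1060))) = Add(Rational(934, 1917), Rational(-1381, 1060)) = Rational(-1657337, 2032020) ≈ -0.81561)
Add(j, G) = Add(Rational(-3168865, 2193139), Rational(-1657337, 2032020)) = Rational(-10073967468143, 4456502310780)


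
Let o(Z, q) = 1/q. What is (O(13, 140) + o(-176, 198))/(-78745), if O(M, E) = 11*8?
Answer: -3485/3118302 ≈ -0.0011176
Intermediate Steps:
O(M, E) = 88
(O(13, 140) + o(-176, 198))/(-78745) = (88 + 1/198)/(-78745) = (88 + 1/198)*(-1/78745) = (17425/198)*(-1/78745) = -3485/3118302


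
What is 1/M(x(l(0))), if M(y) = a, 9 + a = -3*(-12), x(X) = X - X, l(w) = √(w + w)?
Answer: 1/27 ≈ 0.037037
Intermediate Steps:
l(w) = √2*√w (l(w) = √(2*w) = √2*√w)
x(X) = 0
a = 27 (a = -9 - 3*(-12) = -9 + 36 = 27)
M(y) = 27
1/M(x(l(0))) = 1/27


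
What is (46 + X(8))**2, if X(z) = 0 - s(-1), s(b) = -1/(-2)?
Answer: 8281/4 ≈ 2070.3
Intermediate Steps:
s(b) = 1/2 (s(b) = -1*(-1/2) = 1/2)
X(z) = -1/2 (X(z) = 0 - 1*1/2 = 0 - 1/2 = -1/2)
(46 + X(8))**2 = (46 - 1/2)**2 = (91/2)**2 = 8281/4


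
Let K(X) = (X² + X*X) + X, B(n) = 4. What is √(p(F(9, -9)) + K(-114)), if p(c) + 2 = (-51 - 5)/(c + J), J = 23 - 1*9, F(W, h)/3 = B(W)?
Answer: 2*√1093170/13 ≈ 160.85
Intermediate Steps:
F(W, h) = 12 (F(W, h) = 3*4 = 12)
J = 14 (J = 23 - 9 = 14)
K(X) = X + 2*X² (K(X) = (X² + X²) + X = 2*X² + X = X + 2*X²)
p(c) = -2 - 56/(14 + c) (p(c) = -2 + (-51 - 5)/(c + 14) = -2 - 56/(14 + c))
√(p(F(9, -9)) + K(-114)) = √(2*(-42 - 1*12)/(14 + 12) - 114*(1 + 2*(-114))) = √(2*(-42 - 12)/26 - 114*(1 - 228)) = √(2*(1/26)*(-54) - 114*(-227)) = √(-54/13 + 25878) = √(336360/13) = 2*√1093170/13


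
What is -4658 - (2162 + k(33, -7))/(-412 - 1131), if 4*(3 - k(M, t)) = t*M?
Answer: -28740285/6172 ≈ -4656.6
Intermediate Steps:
k(M, t) = 3 - M*t/4 (k(M, t) = 3 - t*M/4 = 3 - M*t/4)
-4658 - (2162 + k(33, -7))/(-412 - 1131) = -4658 - (2162 + (3 - ¼*33*(-7)))/(-412 - 1131) = -4658 - (2162 + (3 + 231/4))/(-1543) = -4658 - (2162 + 243/4)*(-1)/1543 = -4658 - 8891*(-1)/(4*1543) = -4658 - 1*(-8891/6172) = -4658 + 8891/6172 = -28740285/6172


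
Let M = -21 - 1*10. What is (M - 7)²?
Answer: 1444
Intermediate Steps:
M = -31 (M = -21 - 10 = -31)
(M - 7)² = (-31 - 7)² = (-38)² = 1444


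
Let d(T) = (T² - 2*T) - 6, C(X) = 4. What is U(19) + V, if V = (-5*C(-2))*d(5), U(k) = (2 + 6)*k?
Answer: -28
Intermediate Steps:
U(k) = 8*k
d(T) = -6 + T² - 2*T
V = -180 (V = (-5*4)*(-6 + 5² - 2*5) = -20*(-6 + 25 - 10) = -20*9 = -180)
U(19) + V = 8*19 - 180 = 152 - 180 = -28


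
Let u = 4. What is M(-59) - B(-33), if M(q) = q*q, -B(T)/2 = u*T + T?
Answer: 3151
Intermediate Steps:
B(T) = -10*T (B(T) = -2*(4*T + T) = -10*T)
M(q) = q²
M(-59) - B(-33) = (-59)² - (-10)*(-33) = 3481 - 1*330 = 3481 - 330 = 3151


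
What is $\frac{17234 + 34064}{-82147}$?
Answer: $- \frac{3946}{6319} \approx -0.62447$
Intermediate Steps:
$\frac{17234 + 34064}{-82147} = 51298 \left(- \frac{1}{82147}\right) = - \frac{3946}{6319}$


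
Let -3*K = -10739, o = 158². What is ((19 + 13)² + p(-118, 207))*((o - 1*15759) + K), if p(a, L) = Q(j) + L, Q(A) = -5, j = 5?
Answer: 47022004/3 ≈ 1.5674e+7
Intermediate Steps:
o = 24964
p(a, L) = -5 + L
K = 10739/3 (K = -⅓*(-10739) = 10739/3 ≈ 3579.7)
((19 + 13)² + p(-118, 207))*((o - 1*15759) + K) = ((19 + 13)² + (-5 + 207))*((24964 - 1*15759) + 10739/3) = (32² + 202)*((24964 - 15759) + 10739/3) = (1024 + 202)*(9205 + 10739/3) = 1226*(38354/3) = 47022004/3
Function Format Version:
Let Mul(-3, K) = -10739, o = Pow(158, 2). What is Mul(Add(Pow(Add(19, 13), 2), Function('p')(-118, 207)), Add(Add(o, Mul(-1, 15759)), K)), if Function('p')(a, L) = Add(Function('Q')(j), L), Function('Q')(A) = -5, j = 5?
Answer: Rational(47022004, 3) ≈ 1.5674e+7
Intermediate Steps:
o = 24964
Function('p')(a, L) = Add(-5, L)
K = Rational(10739, 3) (K = Mul(Rational(-1, 3), -10739) = Rational(10739, 3) ≈ 3579.7)
Mul(Add(Pow(Add(19, 13), 2), Function('p')(-118, 207)), Add(Add(o, Mul(-1, 15759)), K)) = Mul(Add(Pow(Add(19, 13), 2), Add(-5, 207)), Add(Add(24964, Mul(-1, 15759)), Rational(10739, 3))) = Mul(Add(Pow(32, 2), 202), Add(Add(24964, -15759), Rational(10739, 3))) = Mul(Add(1024, 202), Add(9205, Rational(10739, 3))) = Mul(1226, Rational(38354, 3)) = Rational(47022004, 3)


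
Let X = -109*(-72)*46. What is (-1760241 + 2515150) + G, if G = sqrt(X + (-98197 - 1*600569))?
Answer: 754909 + I*sqrt(337758) ≈ 7.5491e+5 + 581.17*I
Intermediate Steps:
X = 361008 (X = 7848*46 = 361008)
G = I*sqrt(337758) (G = sqrt(361008 + (-98197 - 1*600569)) = sqrt(361008 + (-98197 - 600569)) = sqrt(361008 - 698766) = sqrt(-337758) = I*sqrt(337758) ≈ 581.17*I)
(-1760241 + 2515150) + G = (-1760241 + 2515150) + I*sqrt(337758) = 754909 + I*sqrt(337758)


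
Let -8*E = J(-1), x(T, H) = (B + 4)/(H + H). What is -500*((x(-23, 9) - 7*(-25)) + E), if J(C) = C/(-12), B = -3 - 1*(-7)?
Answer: -6315625/72 ≈ -87717.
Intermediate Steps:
B = 4 (B = -3 + 7 = 4)
x(T, H) = 4/H (x(T, H) = (4 + 4)/(H + H) = 8/((2*H)) = 8*(1/(2*H)) = 4/H)
J(C) = -C/12 (J(C) = C*(-1/12) = -C/12)
E = -1/96 (E = -(-1)*(-1)/96 = -1/8*1/12 = -1/96 ≈ -0.010417)
-500*((x(-23, 9) - 7*(-25)) + E) = -500*((4/9 - 7*(-25)) - 1/96) = -500*((4*(1/9) + 175) - 1/96) = -500*((4/9 + 175) - 1/96) = -500*(1579/9 - 1/96) = -500*50525/288 = -6315625/72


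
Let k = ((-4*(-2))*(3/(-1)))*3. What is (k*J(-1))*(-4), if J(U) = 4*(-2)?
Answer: -2304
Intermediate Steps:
J(U) = -8
k = -72 (k = (8*(3*(-1)))*3 = (8*(-3))*3 = -24*3 = -72)
(k*J(-1))*(-4) = -72*(-8)*(-4) = 576*(-4) = -2304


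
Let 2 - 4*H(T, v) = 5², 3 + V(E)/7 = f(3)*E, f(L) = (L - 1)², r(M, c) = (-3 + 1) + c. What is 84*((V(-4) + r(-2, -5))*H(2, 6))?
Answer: 67620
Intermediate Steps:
r(M, c) = -2 + c
f(L) = (-1 + L)²
V(E) = -21 + 28*E (V(E) = -21 + 7*((-1 + 3)²*E) = -21 + 7*(2²*E) = -21 + 7*(4*E) = -21 + 28*E)
H(T, v) = -23/4 (H(T, v) = ½ - ¼*5² = ½ - ¼*25 = ½ - 25/4 = -23/4)
84*((V(-4) + r(-2, -5))*H(2, 6)) = 84*(((-21 + 28*(-4)) + (-2 - 5))*(-23/4)) = 84*(((-21 - 112) - 7)*(-23/4)) = 84*((-133 - 7)*(-23/4)) = 84*(-140*(-23/4)) = 84*805 = 67620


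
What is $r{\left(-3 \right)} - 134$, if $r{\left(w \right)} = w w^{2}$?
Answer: $-161$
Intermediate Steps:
$r{\left(w \right)} = w^{3}$
$r{\left(-3 \right)} - 134 = \left(-3\right)^{3} - 134 = -27 - 134 = -161$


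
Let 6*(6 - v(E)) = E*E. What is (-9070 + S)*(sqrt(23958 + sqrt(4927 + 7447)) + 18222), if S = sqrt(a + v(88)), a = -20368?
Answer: -(18222 + sqrt(23958 + sqrt(12374)))*(27210 - I*sqrt(194874))/3 ≈ -1.6668e+8 + 2.7042e+6*I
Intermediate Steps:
v(E) = 6 - E**2/6 (v(E) = 6 - E*E/6 = 6 - E**2/6)
S = I*sqrt(194874)/3 (S = sqrt(-20368 + (6 - 1/6*88**2)) = sqrt(-20368 + (6 - 1/6*7744)) = sqrt(-20368 + (6 - 3872/3)) = sqrt(-20368 - 3854/3) = sqrt(-64958/3) = I*sqrt(194874)/3 ≈ 147.15*I)
(-9070 + S)*(sqrt(23958 + sqrt(4927 + 7447)) + 18222) = (-9070 + I*sqrt(194874)/3)*(sqrt(23958 + sqrt(4927 + 7447)) + 18222) = (-9070 + I*sqrt(194874)/3)*(sqrt(23958 + sqrt(12374)) + 18222) = (-9070 + I*sqrt(194874)/3)*(18222 + sqrt(23958 + sqrt(12374)))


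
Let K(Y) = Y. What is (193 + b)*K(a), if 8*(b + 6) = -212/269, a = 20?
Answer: 1005530/269 ≈ 3738.0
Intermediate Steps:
b = -3281/538 (b = -6 + (-212/269)/8 = -6 + (-212*1/269)/8 = -6 + (1/8)*(-212/269) = -6 - 53/538 = -3281/538 ≈ -6.0985)
(193 + b)*K(a) = (193 - 3281/538)*20 = (100553/538)*20 = 1005530/269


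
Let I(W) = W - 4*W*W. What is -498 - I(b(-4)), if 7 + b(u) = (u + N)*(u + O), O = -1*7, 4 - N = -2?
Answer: 2895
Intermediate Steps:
N = 6 (N = 4 - 1*(-2) = 4 + 2 = 6)
O = -7
b(u) = -7 + (-7 + u)*(6 + u) (b(u) = -7 + (u + 6)*(u - 7) = -7 + (6 + u)*(-7 + u) = -7 + (-7 + u)*(6 + u))
I(W) = W - 4*W²
-498 - I(b(-4)) = -498 - (-49 + (-4)² - 1*(-4))*(1 - 4*(-49 + (-4)² - 1*(-4))) = -498 - (-49 + 16 + 4)*(1 - 4*(-49 + 16 + 4)) = -498 - (-29)*(1 - 4*(-29)) = -498 - (-29)*(1 + 116) = -498 - (-29)*117 = -498 - 1*(-3393) = -498 + 3393 = 2895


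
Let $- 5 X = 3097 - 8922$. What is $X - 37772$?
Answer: $-36607$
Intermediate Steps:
$X = 1165$ ($X = - \frac{3097 - 8922}{5} = \left(- \frac{1}{5}\right) \left(-5825\right) = 1165$)
$X - 37772 = 1165 - 37772 = -36607$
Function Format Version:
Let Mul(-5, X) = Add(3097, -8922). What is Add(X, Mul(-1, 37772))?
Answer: -36607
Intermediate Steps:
X = 1165 (X = Mul(Rational(-1, 5), Add(3097, -8922)) = Mul(Rational(-1, 5), -5825) = 1165)
Add(X, Mul(-1, 37772)) = Add(1165, Mul(-1, 37772)) = Add(1165, -37772) = -36607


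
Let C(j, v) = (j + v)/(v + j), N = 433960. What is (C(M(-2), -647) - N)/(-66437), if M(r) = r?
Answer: 433959/66437 ≈ 6.5319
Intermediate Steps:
C(j, v) = 1 (C(j, v) = (j + v)/(j + v) = 1)
(C(M(-2), -647) - N)/(-66437) = (1 - 1*433960)/(-66437) = (1 - 433960)*(-1/66437) = -433959*(-1/66437) = 433959/66437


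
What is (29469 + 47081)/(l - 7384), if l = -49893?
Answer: -76550/57277 ≈ -1.3365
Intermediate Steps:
(29469 + 47081)/(l - 7384) = (29469 + 47081)/(-49893 - 7384) = 76550/(-57277) = 76550*(-1/57277) = -76550/57277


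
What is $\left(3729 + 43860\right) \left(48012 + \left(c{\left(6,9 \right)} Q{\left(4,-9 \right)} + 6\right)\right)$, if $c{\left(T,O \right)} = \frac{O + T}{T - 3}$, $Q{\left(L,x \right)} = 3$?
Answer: $2285842437$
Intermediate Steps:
$c{\left(T,O \right)} = \frac{O + T}{-3 + T}$
$\left(3729 + 43860\right) \left(48012 + \left(c{\left(6,9 \right)} Q{\left(4,-9 \right)} + 6\right)\right) = \left(3729 + 43860\right) \left(48012 + \left(\frac{9 + 6}{-3 + 6} \cdot 3 + 6\right)\right) = 47589 \left(48012 + \left(\frac{1}{3} \cdot 15 \cdot 3 + 6\right)\right) = 47589 \left(48012 + \left(5 \cdot 3 + 6\right)\right) = 47589 \left(48012 + \left(15 + 6\right)\right) = 47589 \left(48012 + 21\right) = 47589 \cdot 48033 = 2285842437$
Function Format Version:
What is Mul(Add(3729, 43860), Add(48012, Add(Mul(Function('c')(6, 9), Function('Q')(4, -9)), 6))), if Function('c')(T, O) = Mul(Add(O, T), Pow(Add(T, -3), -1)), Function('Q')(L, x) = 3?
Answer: 2285842437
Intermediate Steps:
Function('c')(T, O) = Mul(Pow(Add(-3, T), -1), Add(O, T)) (Function('c')(T, O) = Mul(Add(O, T), Pow(Add(-3, T), -1)) = Mul(Pow(Add(-3, T), -1), Add(O, T)))
Mul(Add(3729, 43860), Add(48012, Add(Mul(Function('c')(6, 9), Function('Q')(4, -9)), 6))) = Mul(Add(3729, 43860), Add(48012, Add(Mul(Mul(Pow(Add(-3, 6), -1), Add(9, 6)), 3), 6))) = Mul(47589, Add(48012, Add(Mul(Mul(Pow(3, -1), 15), 3), 6))) = Mul(47589, Add(48012, Add(Mul(Mul(Rational(1, 3), 15), 3), 6))) = Mul(47589, Add(48012, Add(Mul(5, 3), 6))) = Mul(47589, Add(48012, Add(15, 6))) = Mul(47589, Add(48012, 21)) = Mul(47589, 48033) = 2285842437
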